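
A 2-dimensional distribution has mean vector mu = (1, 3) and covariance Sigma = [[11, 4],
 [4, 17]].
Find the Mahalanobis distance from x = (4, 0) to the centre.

Step 1 — centre the observation: (x - mu) = (3, -3).

Step 2 — invert Sigma. det(Sigma) = 11·17 - (4)² = 171.
  Sigma^{-1} = (1/det) · [[d, -b], [-b, a]] = [[0.0994, -0.0234],
 [-0.0234, 0.0643]].

Step 3 — form the quadratic (x - mu)^T · Sigma^{-1} · (x - mu):
  Sigma^{-1} · (x - mu) = (0.3684, -0.2632).
  (x - mu)^T · [Sigma^{-1} · (x - mu)] = (3)·(0.3684) + (-3)·(-0.2632) = 1.8947.

Step 4 — take square root: d = √(1.8947) ≈ 1.3765.

d(x, mu) = √(1.8947) ≈ 1.3765


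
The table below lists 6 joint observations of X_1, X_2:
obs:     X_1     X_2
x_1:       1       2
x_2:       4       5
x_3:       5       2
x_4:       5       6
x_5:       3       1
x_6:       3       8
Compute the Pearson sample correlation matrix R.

Step 1 — column means:
  mean(X_1) = (1 + 4 + 5 + 5 + 3 + 3) / 6 = 21/6 = 3.5
  mean(X_2) = (2 + 5 + 2 + 6 + 1 + 8) / 6 = 24/6 = 4

Step 2 — sample variances and covariances s[i,j] = (1/(n-1)) · Σ_k (x_{k,i} - mean_i) · (x_{k,j} - mean_j), with n-1 = 5:
  s[X_1,X_1] = ((-2.5)·(-2.5) + (0.5)·(0.5) + (1.5)·(1.5) + (1.5)·(1.5) + (-0.5)·(-0.5) + (-0.5)·(-0.5)) / 5 = 11.5/5 = 2.3
  s[X_1,X_2] = ((-2.5)·(-2) + (0.5)·(1) + (1.5)·(-2) + (1.5)·(2) + (-0.5)·(-3) + (-0.5)·(4)) / 5 = 5/5 = 1
  s[X_2,X_2] = ((-2)·(-2) + (1)·(1) + (-2)·(-2) + (2)·(2) + (-3)·(-3) + (4)·(4)) / 5 = 38/5 = 7.6
  Sample standard deviations s_i = √(s[i,i]):
  s(X_1) = √(2.3) = 1.5166
  s(X_2) = √(7.6) = 2.7568

Step 3 — r_{ij} = s_{ij} / (s_i · s_j):
  r[X_1,X_1] = 1 (diagonal).
  r[X_1,X_2] = 1 / (1.5166 · 2.7568) = 1 / 4.1809 = 0.2392
  r[X_2,X_2] = 1 (diagonal).

R is symmetric with unit diagonal. Assembling:

R = [[1, 0.2392],
 [0.2392, 1]]


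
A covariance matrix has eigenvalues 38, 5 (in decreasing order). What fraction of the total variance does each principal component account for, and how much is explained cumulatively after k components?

Step 1 — total variance = trace(Sigma) = Σ λ_i = 38 + 5 = 43.

Step 2 — fraction explained by component i = λ_i / Σ λ:
  PC1: 38/43 = 0.8837
  PC2: 5/43 = 0.1163

Step 3 — cumulative fraction after k components = (λ_1 + ... + λ_k) / Σ λ:
  k = 1: 38/43 = 0.8837
  k = 2: (38 + 5)/43 = 43/43 = 1

Summary (fraction, with percent):

explained: PC1 0.8837 (88.37%), PC2 0.1163 (11.63%);  cumulative: 0.8837, 1


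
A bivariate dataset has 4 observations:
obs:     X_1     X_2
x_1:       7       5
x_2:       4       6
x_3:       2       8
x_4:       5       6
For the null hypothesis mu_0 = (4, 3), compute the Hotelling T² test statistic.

Step 1 — sample mean vector:
  mean(X_1) = (7 + 4 + 2 + 5) / 4 = 18/4 = 4.5
  mean(X_2) = (5 + 6 + 8 + 6) / 4 = 25/4 = 6.25
  x̄ = (4.5, 6.25),  deviation x̄ - mu_0 = (4.5, 6.25) - (4, 3) = (0.5, 3.25).

Step 2 — sample covariance matrix, S[i,j] = (1/(n-1)) · Σ_k (x_{k,i} - mean_i) · (x_{k,j} - mean_j), divisor n-1 = 3:
  S[X_1,X_1] = ((2.5)·(2.5) + (-0.5)·(-0.5) + (-2.5)·(-2.5) + (0.5)·(0.5)) / 3 = 13/3 = 4.3333
  S[X_1,X_2] = ((2.5)·(-1.25) + (-0.5)·(-0.25) + (-2.5)·(1.75) + (0.5)·(-0.25)) / 3 = -7.5/3 = -2.5
  S[X_2,X_2] = ((-1.25)·(-1.25) + (-0.25)·(-0.25) + (1.75)·(1.75) + (-0.25)·(-0.25)) / 3 = 4.75/3 = 1.5833
  S = [[4.3333, -2.5],
 [-2.5, 1.5833]].

Step 3 — invert S. det(S) = 4.3333·1.5833 - (-2.5)² = 0.6111.
  S^{-1} = (1/det) · [[d, -b], [-b, a]] = [[2.5909, 4.0909],
 [4.0909, 7.0909]].

Step 4 — quadratic form (x̄ - mu_0)^T · S^{-1} · (x̄ - mu_0):
  S^{-1} · (x̄ - mu_0) = (14.5909, 25.0909),
  (x̄ - mu_0)^T · [...] = (0.5)·(14.5909) + (3.25)·(25.0909) = 88.8409.

Step 5 — scale by n: T² = 4 · 88.8409 = 355.3636.

T² ≈ 355.3636


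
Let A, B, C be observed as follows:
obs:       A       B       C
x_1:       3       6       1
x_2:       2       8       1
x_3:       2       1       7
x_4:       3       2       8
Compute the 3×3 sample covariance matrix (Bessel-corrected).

Step 1 — column means:
  mean(A) = (3 + 2 + 2 + 3) / 4 = 10/4 = 2.5
  mean(B) = (6 + 8 + 1 + 2) / 4 = 17/4 = 4.25
  mean(C) = (1 + 1 + 7 + 8) / 4 = 17/4 = 4.25

Step 2 — sample covariance S[i,j] = (1/(n-1)) · Σ_k (x_{k,i} - mean_i) · (x_{k,j} - mean_j), with n-1 = 3.
  S[A,A] = ((0.5)·(0.5) + (-0.5)·(-0.5) + (-0.5)·(-0.5) + (0.5)·(0.5)) / 3 = 1/3 = 0.3333
  S[A,B] = ((0.5)·(1.75) + (-0.5)·(3.75) + (-0.5)·(-3.25) + (0.5)·(-2.25)) / 3 = -0.5/3 = -0.1667
  S[A,C] = ((0.5)·(-3.25) + (-0.5)·(-3.25) + (-0.5)·(2.75) + (0.5)·(3.75)) / 3 = 0.5/3 = 0.1667
  S[B,B] = ((1.75)·(1.75) + (3.75)·(3.75) + (-3.25)·(-3.25) + (-2.25)·(-2.25)) / 3 = 32.75/3 = 10.9167
  S[B,C] = ((1.75)·(-3.25) + (3.75)·(-3.25) + (-3.25)·(2.75) + (-2.25)·(3.75)) / 3 = -35.25/3 = -11.75
  S[C,C] = ((-3.25)·(-3.25) + (-3.25)·(-3.25) + (2.75)·(2.75) + (3.75)·(3.75)) / 3 = 42.75/3 = 14.25

S is symmetric (S[j,i] = S[i,j]). Assembling:

S = [[0.3333, -0.1667, 0.1667],
 [-0.1667, 10.9167, -11.75],
 [0.1667, -11.75, 14.25]]


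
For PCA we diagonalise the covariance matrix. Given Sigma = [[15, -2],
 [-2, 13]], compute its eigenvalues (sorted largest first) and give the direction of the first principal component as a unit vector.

Step 1 — characteristic polynomial of 2×2 Sigma:
  det(Sigma - λI) = λ² - trace · λ + det = 0.
  trace = 15 + 13 = 28, det = 15·13 - (-2)² = 191.
Step 2 — discriminant:
  Δ = trace² - 4·det = 784 - 764 = 20.
Step 3 — eigenvalues:
  λ = (trace ± √Δ)/2 = (28 ± 4.4721)/2,
  λ_1 = 16.2361,  λ_2 = 11.7639.

Step 4 — unit eigenvector for λ_1: solve (Sigma - λ_1 I)v = 0. First row:
  (15 - 16.2361)·v_x + (-2)·v_y = 0, i.e. (-1.2361)·v_x + (-2)·v_y = 0,
  so v ∝ (b, λ_1 - a) = (-2, 1.2361); multiply by -1 so the first entry is positive: u = (2, -1.2361).
  ||u|| = √((2)² + (-1.2361)²) = √(5.5279) ≈ 2.3511,
  v_1 = u/||u|| ≈ (0.8507, -0.5257) (||v_1|| = 1).

λ_1 = 16.2361,  λ_2 = 11.7639;  v_1 ≈ (0.8507, -0.5257)


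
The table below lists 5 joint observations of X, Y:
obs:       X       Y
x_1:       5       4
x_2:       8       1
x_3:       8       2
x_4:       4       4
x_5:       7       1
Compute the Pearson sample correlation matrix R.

Step 1 — column means:
  mean(X) = (5 + 8 + 8 + 4 + 7) / 5 = 32/5 = 6.4
  mean(Y) = (4 + 1 + 2 + 4 + 1) / 5 = 12/5 = 2.4

Step 2 — sample variances and covariances s[i,j] = (1/(n-1)) · Σ_k (x_{k,i} - mean_i) · (x_{k,j} - mean_j), with n-1 = 4:
  s[X,X] = ((-1.4)·(-1.4) + (1.6)·(1.6) + (1.6)·(1.6) + (-2.4)·(-2.4) + (0.6)·(0.6)) / 4 = 13.2/4 = 3.3
  s[X,Y] = ((-1.4)·(1.6) + (1.6)·(-1.4) + (1.6)·(-0.4) + (-2.4)·(1.6) + (0.6)·(-1.4)) / 4 = -9.8/4 = -2.45
  s[Y,Y] = ((1.6)·(1.6) + (-1.4)·(-1.4) + (-0.4)·(-0.4) + (1.6)·(1.6) + (-1.4)·(-1.4)) / 4 = 9.2/4 = 2.3
  Sample standard deviations s_i = √(s[i,i]):
  s(X) = √(3.3) = 1.8166
  s(Y) = √(2.3) = 1.5166

Step 3 — r_{ij} = s_{ij} / (s_i · s_j):
  r[X,X] = 1 (diagonal).
  r[X,Y] = -2.45 / (1.8166 · 1.5166) = -2.45 / 2.755 = -0.8893
  r[Y,Y] = 1 (diagonal).

R is symmetric with unit diagonal. Assembling:

R = [[1, -0.8893],
 [-0.8893, 1]]


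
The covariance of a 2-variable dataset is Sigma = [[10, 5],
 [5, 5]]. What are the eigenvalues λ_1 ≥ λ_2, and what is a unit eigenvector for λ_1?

Step 1 — characteristic polynomial of 2×2 Sigma:
  det(Sigma - λI) = λ² - trace · λ + det = 0.
  trace = 10 + 5 = 15, det = 10·5 - (5)² = 25.
Step 2 — discriminant:
  Δ = trace² - 4·det = 225 - 100 = 125.
Step 3 — eigenvalues:
  λ = (trace ± √Δ)/2 = (15 ± 11.1803)/2,
  λ_1 = 13.0902,  λ_2 = 1.9098.

Step 4 — unit eigenvector for λ_1: solve (Sigma - λ_1 I)v = 0. First row:
  (10 - 13.0902)·v_x + (5)·v_y = 0, i.e. (-3.0902)·v_x + (5)·v_y = 0,
  so v ∝ (b, λ_1 - a) = (5, 3.0902) = u.
  ||u|| = √((5)² + (3.0902)²) = √(34.5492) ≈ 5.8779,
  v_1 = u/||u|| ≈ (0.8507, 0.5257) (||v_1|| = 1).

λ_1 = 13.0902,  λ_2 = 1.9098;  v_1 ≈ (0.8507, 0.5257)


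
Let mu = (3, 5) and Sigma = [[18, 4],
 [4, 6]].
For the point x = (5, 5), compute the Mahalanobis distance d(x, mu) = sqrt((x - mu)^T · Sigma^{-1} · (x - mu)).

Step 1 — centre the observation: (x - mu) = (2, 0).

Step 2 — invert Sigma. det(Sigma) = 18·6 - (4)² = 92.
  Sigma^{-1} = (1/det) · [[d, -b], [-b, a]] = [[0.0652, -0.0435],
 [-0.0435, 0.1957]].

Step 3 — form the quadratic (x - mu)^T · Sigma^{-1} · (x - mu):
  Sigma^{-1} · (x - mu) = (0.1304, -0.087).
  (x - mu)^T · [Sigma^{-1} · (x - mu)] = (2)·(0.1304) + (0)·(-0.087) = 0.2609.

Step 4 — take square root: d = √(0.2609) ≈ 0.5108.

d(x, mu) = √(0.2609) ≈ 0.5108


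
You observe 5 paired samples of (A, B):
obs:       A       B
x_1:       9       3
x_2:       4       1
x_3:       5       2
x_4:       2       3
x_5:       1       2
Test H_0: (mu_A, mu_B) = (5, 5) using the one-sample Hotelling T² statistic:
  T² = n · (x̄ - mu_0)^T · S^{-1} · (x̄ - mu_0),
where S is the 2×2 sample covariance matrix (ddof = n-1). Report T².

Step 1 — sample mean vector:
  mean(A) = (9 + 4 + 5 + 2 + 1) / 5 = 21/5 = 4.2
  mean(B) = (3 + 1 + 2 + 3 + 2) / 5 = 11/5 = 2.2
  x̄ = (4.2, 2.2),  deviation x̄ - mu_0 = (4.2, 2.2) - (5, 5) = (-0.8, -2.8).

Step 2 — sample covariance matrix, S[i,j] = (1/(n-1)) · Σ_k (x_{k,i} - mean_i) · (x_{k,j} - mean_j), divisor n-1 = 4:
  S[A,A] = ((4.8)·(4.8) + (-0.2)·(-0.2) + (0.8)·(0.8) + (-2.2)·(-2.2) + (-3.2)·(-3.2)) / 4 = 38.8/4 = 9.7
  S[A,B] = ((4.8)·(0.8) + (-0.2)·(-1.2) + (0.8)·(-0.2) + (-2.2)·(0.8) + (-3.2)·(-0.2)) / 4 = 2.8/4 = 0.7
  S[B,B] = ((0.8)·(0.8) + (-1.2)·(-1.2) + (-0.2)·(-0.2) + (0.8)·(0.8) + (-0.2)·(-0.2)) / 4 = 2.8/4 = 0.7
  S = [[9.7, 0.7],
 [0.7, 0.7]].

Step 3 — invert S. det(S) = 9.7·0.7 - (0.7)² = 6.3.
  S^{-1} = (1/det) · [[d, -b], [-b, a]] = [[0.1111, -0.1111],
 [-0.1111, 1.5397]].

Step 4 — quadratic form (x̄ - mu_0)^T · S^{-1} · (x̄ - mu_0):
  S^{-1} · (x̄ - mu_0) = (0.2222, -4.2222),
  (x̄ - mu_0)^T · [...] = (-0.8)·(0.2222) + (-2.8)·(-4.2222) = 11.6444.

Step 5 — scale by n: T² = 5 · 11.6444 = 58.2222.

T² ≈ 58.2222


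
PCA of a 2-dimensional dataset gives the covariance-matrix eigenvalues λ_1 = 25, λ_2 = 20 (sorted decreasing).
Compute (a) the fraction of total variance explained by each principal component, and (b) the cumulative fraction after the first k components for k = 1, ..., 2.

Step 1 — total variance = trace(Sigma) = Σ λ_i = 25 + 20 = 45.

Step 2 — fraction explained by component i = λ_i / Σ λ:
  PC1: 25/45 = 0.5556
  PC2: 20/45 = 0.4444

Step 3 — cumulative fraction after k components = (λ_1 + ... + λ_k) / Σ λ:
  k = 1: 25/45 = 0.5556
  k = 2: (25 + 20)/45 = 45/45 = 1

Summary (fraction, with percent):

explained: PC1 0.5556 (55.56%), PC2 0.4444 (44.44%);  cumulative: 0.5556, 1


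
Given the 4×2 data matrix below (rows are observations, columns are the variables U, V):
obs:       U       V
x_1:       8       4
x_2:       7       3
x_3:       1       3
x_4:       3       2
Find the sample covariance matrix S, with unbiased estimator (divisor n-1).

Step 1 — column means:
  mean(U) = (8 + 7 + 1 + 3) / 4 = 19/4 = 4.75
  mean(V) = (4 + 3 + 3 + 2) / 4 = 12/4 = 3

Step 2 — sample covariance S[i,j] = (1/(n-1)) · Σ_k (x_{k,i} - mean_i) · (x_{k,j} - mean_j), with n-1 = 3.
  S[U,U] = ((3.25)·(3.25) + (2.25)·(2.25) + (-3.75)·(-3.75) + (-1.75)·(-1.75)) / 3 = 32.75/3 = 10.9167
  S[U,V] = ((3.25)·(1) + (2.25)·(0) + (-3.75)·(0) + (-1.75)·(-1)) / 3 = 5/3 = 1.6667
  S[V,V] = ((1)·(1) + (0)·(0) + (0)·(0) + (-1)·(-1)) / 3 = 2/3 = 0.6667

S is symmetric (S[j,i] = S[i,j]). Assembling:

S = [[10.9167, 1.6667],
 [1.6667, 0.6667]]


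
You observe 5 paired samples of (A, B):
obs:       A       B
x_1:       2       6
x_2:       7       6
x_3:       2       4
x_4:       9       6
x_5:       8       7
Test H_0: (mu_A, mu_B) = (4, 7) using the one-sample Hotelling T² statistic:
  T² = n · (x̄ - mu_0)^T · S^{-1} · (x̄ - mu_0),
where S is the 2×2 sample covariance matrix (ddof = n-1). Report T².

Step 1 — sample mean vector:
  mean(A) = (2 + 7 + 2 + 9 + 8) / 5 = 28/5 = 5.6
  mean(B) = (6 + 6 + 4 + 6 + 7) / 5 = 29/5 = 5.8
  x̄ = (5.6, 5.8),  deviation x̄ - mu_0 = (5.6, 5.8) - (4, 7) = (1.6, -1.2).

Step 2 — sample covariance matrix, S[i,j] = (1/(n-1)) · Σ_k (x_{k,i} - mean_i) · (x_{k,j} - mean_j), divisor n-1 = 4:
  S[A,A] = ((-3.6)·(-3.6) + (1.4)·(1.4) + (-3.6)·(-3.6) + (3.4)·(3.4) + (2.4)·(2.4)) / 4 = 45.2/4 = 11.3
  S[A,B] = ((-3.6)·(0.2) + (1.4)·(0.2) + (-3.6)·(-1.8) + (3.4)·(0.2) + (2.4)·(1.2)) / 4 = 9.6/4 = 2.4
  S[B,B] = ((0.2)·(0.2) + (0.2)·(0.2) + (-1.8)·(-1.8) + (0.2)·(0.2) + (1.2)·(1.2)) / 4 = 4.8/4 = 1.2
  S = [[11.3, 2.4],
 [2.4, 1.2]].

Step 3 — invert S. det(S) = 11.3·1.2 - (2.4)² = 7.8.
  S^{-1} = (1/det) · [[d, -b], [-b, a]] = [[0.1538, -0.3077],
 [-0.3077, 1.4487]].

Step 4 — quadratic form (x̄ - mu_0)^T · S^{-1} · (x̄ - mu_0):
  S^{-1} · (x̄ - mu_0) = (0.6154, -2.2308),
  (x̄ - mu_0)^T · [...] = (1.6)·(0.6154) + (-1.2)·(-2.2308) = 3.6615.

Step 5 — scale by n: T² = 5 · 3.6615 = 18.3077.

T² ≈ 18.3077


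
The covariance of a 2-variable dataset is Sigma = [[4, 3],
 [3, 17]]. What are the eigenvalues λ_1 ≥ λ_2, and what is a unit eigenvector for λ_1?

Step 1 — characteristic polynomial of 2×2 Sigma:
  det(Sigma - λI) = λ² - trace · λ + det = 0.
  trace = 4 + 17 = 21, det = 4·17 - (3)² = 59.
Step 2 — discriminant:
  Δ = trace² - 4·det = 441 - 236 = 205.
Step 3 — eigenvalues:
  λ = (trace ± √Δ)/2 = (21 ± 14.3178)/2,
  λ_1 = 17.6589,  λ_2 = 3.3411.

Step 4 — unit eigenvector for λ_1: solve (Sigma - λ_1 I)v = 0. First row:
  (4 - 17.6589)·v_x + (3)·v_y = 0, i.e. (-13.6589)·v_x + (3)·v_y = 0,
  so v ∝ (b, λ_1 - a) = (3, 13.6589) = u.
  ||u|| = √((3)² + (13.6589)²) = √(195.5658) ≈ 13.9845,
  v_1 = u/||u|| ≈ (0.2145, 0.9767) (||v_1|| = 1).

λ_1 = 17.6589,  λ_2 = 3.3411;  v_1 ≈ (0.2145, 0.9767)


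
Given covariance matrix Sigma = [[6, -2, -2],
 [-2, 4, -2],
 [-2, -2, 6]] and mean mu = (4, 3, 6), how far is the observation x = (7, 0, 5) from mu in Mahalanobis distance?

Step 1 — centre the observation: (x - mu) = (3, -3, -1).

Step 2 — invert Sigma (cofactor / det for 3×3, or solve directly):
  Sigma^{-1} = [[0.3125, 0.25, 0.1875],
 [0.25, 0.5, 0.25],
 [0.1875, 0.25, 0.3125]].

Step 3 — form the quadratic (x - mu)^T · Sigma^{-1} · (x - mu):
  Sigma^{-1} · (x - mu) = (0, -1, -0.5).
  (x - mu)^T · [Sigma^{-1} · (x - mu)] = (3)·(0) + (-3)·(-1) + (-1)·(-0.5) = 3.5.

Step 4 — take square root: d = √(3.5) ≈ 1.8708.

d(x, mu) = √(3.5) ≈ 1.8708


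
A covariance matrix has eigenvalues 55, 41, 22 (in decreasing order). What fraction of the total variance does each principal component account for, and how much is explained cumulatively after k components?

Step 1 — total variance = trace(Sigma) = Σ λ_i = 55 + 41 + 22 = 118.

Step 2 — fraction explained by component i = λ_i / Σ λ:
  PC1: 55/118 = 0.4661
  PC2: 41/118 = 0.3475
  PC3: 22/118 = 0.1864

Step 3 — cumulative fraction after k components = (λ_1 + ... + λ_k) / Σ λ:
  k = 1: 55/118 = 0.4661
  k = 2: (55 + 41)/118 = 96/118 = 0.8136
  k = 3: (55 + 41 + 22)/118 = 118/118 = 1

Summary (fraction, with percent):

explained: PC1 0.4661 (46.61%), PC2 0.3475 (34.75%), PC3 0.1864 (18.64%);  cumulative: 0.4661, 0.8136, 1


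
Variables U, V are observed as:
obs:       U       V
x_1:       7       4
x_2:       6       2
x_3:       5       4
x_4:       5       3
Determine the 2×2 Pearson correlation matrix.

Step 1 — column means:
  mean(U) = (7 + 6 + 5 + 5) / 4 = 23/4 = 5.75
  mean(V) = (4 + 2 + 4 + 3) / 4 = 13/4 = 3.25

Step 2 — sample variances and covariances s[i,j] = (1/(n-1)) · Σ_k (x_{k,i} - mean_i) · (x_{k,j} - mean_j), with n-1 = 3:
  s[U,U] = ((1.25)·(1.25) + (0.25)·(0.25) + (-0.75)·(-0.75) + (-0.75)·(-0.75)) / 3 = 2.75/3 = 0.9167
  s[U,V] = ((1.25)·(0.75) + (0.25)·(-1.25) + (-0.75)·(0.75) + (-0.75)·(-0.25)) / 3 = 0.25/3 = 0.0833
  s[V,V] = ((0.75)·(0.75) + (-1.25)·(-1.25) + (0.75)·(0.75) + (-0.25)·(-0.25)) / 3 = 2.75/3 = 0.9167
  Sample standard deviations s_i = √(s[i,i]):
  s(U) = √(0.9167) = 0.9574
  s(V) = √(0.9167) = 0.9574

Step 3 — r_{ij} = s_{ij} / (s_i · s_j):
  r[U,U] = 1 (diagonal).
  r[U,V] = 0.0833 / (0.9574 · 0.9574) = 0.0833 / 0.9167 = 0.0909
  r[V,V] = 1 (diagonal).

R is symmetric with unit diagonal. Assembling:

R = [[1, 0.0909],
 [0.0909, 1]]


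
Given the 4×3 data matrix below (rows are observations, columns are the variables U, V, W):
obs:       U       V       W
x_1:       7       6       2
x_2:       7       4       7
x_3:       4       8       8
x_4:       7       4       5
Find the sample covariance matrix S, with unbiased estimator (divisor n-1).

Step 1 — column means:
  mean(U) = (7 + 7 + 4 + 7) / 4 = 25/4 = 6.25
  mean(V) = (6 + 4 + 8 + 4) / 4 = 22/4 = 5.5
  mean(W) = (2 + 7 + 8 + 5) / 4 = 22/4 = 5.5

Step 2 — sample covariance S[i,j] = (1/(n-1)) · Σ_k (x_{k,i} - mean_i) · (x_{k,j} - mean_j), with n-1 = 3.
  S[U,U] = ((0.75)·(0.75) + (0.75)·(0.75) + (-2.25)·(-2.25) + (0.75)·(0.75)) / 3 = 6.75/3 = 2.25
  S[U,V] = ((0.75)·(0.5) + (0.75)·(-1.5) + (-2.25)·(2.5) + (0.75)·(-1.5)) / 3 = -7.5/3 = -2.5
  S[U,W] = ((0.75)·(-3.5) + (0.75)·(1.5) + (-2.25)·(2.5) + (0.75)·(-0.5)) / 3 = -7.5/3 = -2.5
  S[V,V] = ((0.5)·(0.5) + (-1.5)·(-1.5) + (2.5)·(2.5) + (-1.5)·(-1.5)) / 3 = 11/3 = 3.6667
  S[V,W] = ((0.5)·(-3.5) + (-1.5)·(1.5) + (2.5)·(2.5) + (-1.5)·(-0.5)) / 3 = 3/3 = 1
  S[W,W] = ((-3.5)·(-3.5) + (1.5)·(1.5) + (2.5)·(2.5) + (-0.5)·(-0.5)) / 3 = 21/3 = 7

S is symmetric (S[j,i] = S[i,j]). Assembling:

S = [[2.25, -2.5, -2.5],
 [-2.5, 3.6667, 1],
 [-2.5, 1, 7]]


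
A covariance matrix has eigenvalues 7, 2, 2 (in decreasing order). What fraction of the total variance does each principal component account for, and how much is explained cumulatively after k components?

Step 1 — total variance = trace(Sigma) = Σ λ_i = 7 + 2 + 2 = 11.

Step 2 — fraction explained by component i = λ_i / Σ λ:
  PC1: 7/11 = 0.6364
  PC2: 2/11 = 0.1818
  PC3: 2/11 = 0.1818

Step 3 — cumulative fraction after k components = (λ_1 + ... + λ_k) / Σ λ:
  k = 1: 7/11 = 0.6364
  k = 2: (7 + 2)/11 = 9/11 = 0.8182
  k = 3: (7 + 2 + 2)/11 = 11/11 = 1

Summary (fraction, with percent):

explained: PC1 0.6364 (63.64%), PC2 0.1818 (18.18%), PC3 0.1818 (18.18%);  cumulative: 0.6364, 0.8182, 1


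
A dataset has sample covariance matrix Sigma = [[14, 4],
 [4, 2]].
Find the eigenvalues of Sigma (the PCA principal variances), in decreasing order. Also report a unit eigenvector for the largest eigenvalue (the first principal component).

Step 1 — characteristic polynomial of 2×2 Sigma:
  det(Sigma - λI) = λ² - trace · λ + det = 0.
  trace = 14 + 2 = 16, det = 14·2 - (4)² = 12.
Step 2 — discriminant:
  Δ = trace² - 4·det = 256 - 48 = 208.
Step 3 — eigenvalues:
  λ = (trace ± √Δ)/2 = (16 ± 14.4222)/2,
  λ_1 = 15.2111,  λ_2 = 0.7889.

Step 4 — unit eigenvector for λ_1: solve (Sigma - λ_1 I)v = 0. First row:
  (14 - 15.2111)·v_x + (4)·v_y = 0, i.e. (-1.2111)·v_x + (4)·v_y = 0,
  so v ∝ (b, λ_1 - a) = (4, 1.2111) = u.
  ||u|| = √((4)² + (1.2111)²) = √(17.4668) ≈ 4.1793,
  v_1 = u/||u|| ≈ (0.9571, 0.2898) (||v_1|| = 1).

λ_1 = 15.2111,  λ_2 = 0.7889;  v_1 ≈ (0.9571, 0.2898)


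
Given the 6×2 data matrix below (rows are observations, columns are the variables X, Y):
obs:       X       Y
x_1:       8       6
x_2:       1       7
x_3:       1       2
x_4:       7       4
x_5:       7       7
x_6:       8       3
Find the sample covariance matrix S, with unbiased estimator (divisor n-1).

Step 1 — column means:
  mean(X) = (8 + 1 + 1 + 7 + 7 + 8) / 6 = 32/6 = 5.3333
  mean(Y) = (6 + 7 + 2 + 4 + 7 + 3) / 6 = 29/6 = 4.8333

Step 2 — sample covariance S[i,j] = (1/(n-1)) · Σ_k (x_{k,i} - mean_i) · (x_{k,j} - mean_j), with n-1 = 5.
  S[X,X] = ((2.6667)·(2.6667) + (-4.3333)·(-4.3333) + (-4.3333)·(-4.3333) + (1.6667)·(1.6667) + (1.6667)·(1.6667) + (2.6667)·(2.6667)) / 5 = 57.3333/5 = 11.4667
  S[X,Y] = ((2.6667)·(1.1667) + (-4.3333)·(2.1667) + (-4.3333)·(-2.8333) + (1.6667)·(-0.8333) + (1.6667)·(2.1667) + (2.6667)·(-1.8333)) / 5 = 3.3333/5 = 0.6667
  S[Y,Y] = ((1.1667)·(1.1667) + (2.1667)·(2.1667) + (-2.8333)·(-2.8333) + (-0.8333)·(-0.8333) + (2.1667)·(2.1667) + (-1.8333)·(-1.8333)) / 5 = 22.8333/5 = 4.5667

S is symmetric (S[j,i] = S[i,j]). Assembling:

S = [[11.4667, 0.6667],
 [0.6667, 4.5667]]


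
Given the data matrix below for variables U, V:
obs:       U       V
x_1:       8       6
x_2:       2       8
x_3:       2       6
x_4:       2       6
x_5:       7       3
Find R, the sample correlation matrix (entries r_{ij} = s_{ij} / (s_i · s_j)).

Step 1 — column means:
  mean(U) = (8 + 2 + 2 + 2 + 7) / 5 = 21/5 = 4.2
  mean(V) = (6 + 8 + 6 + 6 + 3) / 5 = 29/5 = 5.8

Step 2 — sample variances and covariances s[i,j] = (1/(n-1)) · Σ_k (x_{k,i} - mean_i) · (x_{k,j} - mean_j), with n-1 = 4:
  s[U,U] = ((3.8)·(3.8) + (-2.2)·(-2.2) + (-2.2)·(-2.2) + (-2.2)·(-2.2) + (2.8)·(2.8)) / 4 = 36.8/4 = 9.2
  s[U,V] = ((3.8)·(0.2) + (-2.2)·(2.2) + (-2.2)·(0.2) + (-2.2)·(0.2) + (2.8)·(-2.8)) / 4 = -12.8/4 = -3.2
  s[V,V] = ((0.2)·(0.2) + (2.2)·(2.2) + (0.2)·(0.2) + (0.2)·(0.2) + (-2.8)·(-2.8)) / 4 = 12.8/4 = 3.2
  Sample standard deviations s_i = √(s[i,i]):
  s(U) = √(9.2) = 3.0332
  s(V) = √(3.2) = 1.7889

Step 3 — r_{ij} = s_{ij} / (s_i · s_j):
  r[U,U] = 1 (diagonal).
  r[U,V] = -3.2 / (3.0332 · 1.7889) = -3.2 / 5.4259 = -0.5898
  r[V,V] = 1 (diagonal).

R is symmetric with unit diagonal. Assembling:

R = [[1, -0.5898],
 [-0.5898, 1]]


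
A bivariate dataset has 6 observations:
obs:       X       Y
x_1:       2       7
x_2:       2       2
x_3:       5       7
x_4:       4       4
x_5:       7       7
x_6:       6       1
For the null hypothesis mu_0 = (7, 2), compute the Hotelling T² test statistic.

Step 1 — sample mean vector:
  mean(X) = (2 + 2 + 5 + 4 + 7 + 6) / 6 = 26/6 = 4.3333
  mean(Y) = (7 + 2 + 7 + 4 + 7 + 1) / 6 = 28/6 = 4.6667
  x̄ = (4.3333, 4.6667),  deviation x̄ - mu_0 = (4.3333, 4.6667) - (7, 2) = (-2.6667, 2.6667).

Step 2 — sample covariance matrix, S[i,j] = (1/(n-1)) · Σ_k (x_{k,i} - mean_i) · (x_{k,j} - mean_j), divisor n-1 = 5:
  S[X,X] = ((-2.3333)·(-2.3333) + (-2.3333)·(-2.3333) + (0.6667)·(0.6667) + (-0.3333)·(-0.3333) + (2.6667)·(2.6667) + (1.6667)·(1.6667)) / 5 = 21.3333/5 = 4.2667
  S[X,Y] = ((-2.3333)·(2.3333) + (-2.3333)·(-2.6667) + (0.6667)·(2.3333) + (-0.3333)·(-0.6667) + (2.6667)·(2.3333) + (1.6667)·(-3.6667)) / 5 = 2.6667/5 = 0.5333
  S[Y,Y] = ((2.3333)·(2.3333) + (-2.6667)·(-2.6667) + (2.3333)·(2.3333) + (-0.6667)·(-0.6667) + (2.3333)·(2.3333) + (-3.6667)·(-3.6667)) / 5 = 37.3333/5 = 7.4667
  S = [[4.2667, 0.5333],
 [0.5333, 7.4667]].

Step 3 — invert S. det(S) = 4.2667·7.4667 - (0.5333)² = 31.5733.
  S^{-1} = (1/det) · [[d, -b], [-b, a]] = [[0.2365, -0.0169],
 [-0.0169, 0.1351]].

Step 4 — quadratic form (x̄ - mu_0)^T · S^{-1} · (x̄ - mu_0):
  S^{-1} · (x̄ - mu_0) = (-0.6757, 0.4054),
  (x̄ - mu_0)^T · [...] = (-2.6667)·(-0.6757) + (2.6667)·(0.4054) = 2.8829.

Step 5 — scale by n: T² = 6 · 2.8829 = 17.2973.

T² ≈ 17.2973


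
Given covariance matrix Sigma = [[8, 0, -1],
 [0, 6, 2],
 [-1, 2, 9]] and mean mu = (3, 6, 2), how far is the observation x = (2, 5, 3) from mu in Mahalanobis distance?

Step 1 — centre the observation: (x - mu) = (-1, -1, 1).

Step 2 — invert Sigma (cofactor / det for 3×3, or solve directly):
  Sigma^{-1} = [[0.1269, -0.0051, 0.0152],
 [-0.0051, 0.1802, -0.0406],
 [0.0152, -0.0406, 0.1218]].

Step 3 — form the quadratic (x - mu)^T · Sigma^{-1} · (x - mu):
  Sigma^{-1} · (x - mu) = (-0.1066, -0.2157, 0.1472).
  (x - mu)^T · [Sigma^{-1} · (x - mu)] = (-1)·(-0.1066) + (-1)·(-0.2157) + (1)·(0.1472) = 0.4695.

Step 4 — take square root: d = √(0.4695) ≈ 0.6852.

d(x, mu) = √(0.4695) ≈ 0.6852


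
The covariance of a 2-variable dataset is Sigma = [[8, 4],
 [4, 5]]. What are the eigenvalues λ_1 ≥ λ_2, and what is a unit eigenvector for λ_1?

Step 1 — characteristic polynomial of 2×2 Sigma:
  det(Sigma - λI) = λ² - trace · λ + det = 0.
  trace = 8 + 5 = 13, det = 8·5 - (4)² = 24.
Step 2 — discriminant:
  Δ = trace² - 4·det = 169 - 96 = 73.
Step 3 — eigenvalues:
  λ = (trace ± √Δ)/2 = (13 ± 8.544)/2,
  λ_1 = 10.772,  λ_2 = 2.228.

Step 4 — unit eigenvector for λ_1: solve (Sigma - λ_1 I)v = 0. First row:
  (8 - 10.772)·v_x + (4)·v_y = 0, i.e. (-2.772)·v_x + (4)·v_y = 0,
  so v ∝ (b, λ_1 - a) = (4, 2.772) = u.
  ||u|| = √((4)² + (2.772)²) = √(23.684) ≈ 4.8666,
  v_1 = u/||u|| ≈ (0.8219, 0.5696) (||v_1|| = 1).

λ_1 = 10.772,  λ_2 = 2.228;  v_1 ≈ (0.8219, 0.5696)


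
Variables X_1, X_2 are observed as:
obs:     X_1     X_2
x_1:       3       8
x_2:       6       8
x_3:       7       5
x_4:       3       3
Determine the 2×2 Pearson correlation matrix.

Step 1 — column means:
  mean(X_1) = (3 + 6 + 7 + 3) / 4 = 19/4 = 4.75
  mean(X_2) = (8 + 8 + 5 + 3) / 4 = 24/4 = 6

Step 2 — sample variances and covariances s[i,j] = (1/(n-1)) · Σ_k (x_{k,i} - mean_i) · (x_{k,j} - mean_j), with n-1 = 3:
  s[X_1,X_1] = ((-1.75)·(-1.75) + (1.25)·(1.25) + (2.25)·(2.25) + (-1.75)·(-1.75)) / 3 = 12.75/3 = 4.25
  s[X_1,X_2] = ((-1.75)·(2) + (1.25)·(2) + (2.25)·(-1) + (-1.75)·(-3)) / 3 = 2/3 = 0.6667
  s[X_2,X_2] = ((2)·(2) + (2)·(2) + (-1)·(-1) + (-3)·(-3)) / 3 = 18/3 = 6
  Sample standard deviations s_i = √(s[i,i]):
  s(X_1) = √(4.25) = 2.0616
  s(X_2) = √(6) = 2.4495

Step 3 — r_{ij} = s_{ij} / (s_i · s_j):
  r[X_1,X_1] = 1 (diagonal).
  r[X_1,X_2] = 0.6667 / (2.0616 · 2.4495) = 0.6667 / 5.0498 = 0.132
  r[X_2,X_2] = 1 (diagonal).

R is symmetric with unit diagonal. Assembling:

R = [[1, 0.132],
 [0.132, 1]]


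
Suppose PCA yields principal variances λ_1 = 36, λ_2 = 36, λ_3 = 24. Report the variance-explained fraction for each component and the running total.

Step 1 — total variance = trace(Sigma) = Σ λ_i = 36 + 36 + 24 = 96.

Step 2 — fraction explained by component i = λ_i / Σ λ:
  PC1: 36/96 = 0.375
  PC2: 36/96 = 0.375
  PC3: 24/96 = 0.25

Step 3 — cumulative fraction after k components = (λ_1 + ... + λ_k) / Σ λ:
  k = 1: 36/96 = 0.375
  k = 2: (36 + 36)/96 = 72/96 = 0.75
  k = 3: (36 + 36 + 24)/96 = 96/96 = 1

Summary (fraction, with percent):

explained: PC1 0.375 (37.5%), PC2 0.375 (37.5%), PC3 0.25 (25%);  cumulative: 0.375, 0.75, 1


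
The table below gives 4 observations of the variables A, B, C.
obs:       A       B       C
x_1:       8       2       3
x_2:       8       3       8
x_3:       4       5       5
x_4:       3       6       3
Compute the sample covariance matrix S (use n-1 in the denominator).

Step 1 — column means:
  mean(A) = (8 + 8 + 4 + 3) / 4 = 23/4 = 5.75
  mean(B) = (2 + 3 + 5 + 6) / 4 = 16/4 = 4
  mean(C) = (3 + 8 + 5 + 3) / 4 = 19/4 = 4.75

Step 2 — sample covariance S[i,j] = (1/(n-1)) · Σ_k (x_{k,i} - mean_i) · (x_{k,j} - mean_j), with n-1 = 3.
  S[A,A] = ((2.25)·(2.25) + (2.25)·(2.25) + (-1.75)·(-1.75) + (-2.75)·(-2.75)) / 3 = 20.75/3 = 6.9167
  S[A,B] = ((2.25)·(-2) + (2.25)·(-1) + (-1.75)·(1) + (-2.75)·(2)) / 3 = -14/3 = -4.6667
  S[A,C] = ((2.25)·(-1.75) + (2.25)·(3.25) + (-1.75)·(0.25) + (-2.75)·(-1.75)) / 3 = 7.75/3 = 2.5833
  S[B,B] = ((-2)·(-2) + (-1)·(-1) + (1)·(1) + (2)·(2)) / 3 = 10/3 = 3.3333
  S[B,C] = ((-2)·(-1.75) + (-1)·(3.25) + (1)·(0.25) + (2)·(-1.75)) / 3 = -3/3 = -1
  S[C,C] = ((-1.75)·(-1.75) + (3.25)·(3.25) + (0.25)·(0.25) + (-1.75)·(-1.75)) / 3 = 16.75/3 = 5.5833

S is symmetric (S[j,i] = S[i,j]). Assembling:

S = [[6.9167, -4.6667, 2.5833],
 [-4.6667, 3.3333, -1],
 [2.5833, -1, 5.5833]]


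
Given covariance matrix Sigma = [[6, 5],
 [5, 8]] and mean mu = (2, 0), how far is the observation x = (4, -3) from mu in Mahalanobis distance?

Step 1 — centre the observation: (x - mu) = (2, -3).

Step 2 — invert Sigma. det(Sigma) = 6·8 - (5)² = 23.
  Sigma^{-1} = (1/det) · [[d, -b], [-b, a]] = [[0.3478, -0.2174],
 [-0.2174, 0.2609]].

Step 3 — form the quadratic (x - mu)^T · Sigma^{-1} · (x - mu):
  Sigma^{-1} · (x - mu) = (1.3478, -1.2174).
  (x - mu)^T · [Sigma^{-1} · (x - mu)] = (2)·(1.3478) + (-3)·(-1.2174) = 6.3478.

Step 4 — take square root: d = √(6.3478) ≈ 2.5195.

d(x, mu) = √(6.3478) ≈ 2.5195


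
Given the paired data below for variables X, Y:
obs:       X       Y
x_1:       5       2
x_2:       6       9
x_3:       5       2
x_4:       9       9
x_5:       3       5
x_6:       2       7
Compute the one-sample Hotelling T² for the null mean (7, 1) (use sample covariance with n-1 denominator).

Step 1 — sample mean vector:
  mean(X) = (5 + 6 + 5 + 9 + 3 + 2) / 6 = 30/6 = 5
  mean(Y) = (2 + 9 + 2 + 9 + 5 + 7) / 6 = 34/6 = 5.6667
  x̄ = (5, 5.6667),  deviation x̄ - mu_0 = (5, 5.6667) - (7, 1) = (-2, 4.6667).

Step 2 — sample covariance matrix, S[i,j] = (1/(n-1)) · Σ_k (x_{k,i} - mean_i) · (x_{k,j} - mean_j), divisor n-1 = 5:
  S[X,X] = ((0)·(0) + (1)·(1) + (0)·(0) + (4)·(4) + (-2)·(-2) + (-3)·(-3)) / 5 = 30/5 = 6
  S[X,Y] = ((0)·(-3.6667) + (1)·(3.3333) + (0)·(-3.6667) + (4)·(3.3333) + (-2)·(-0.6667) + (-3)·(1.3333)) / 5 = 14/5 = 2.8
  S[Y,Y] = ((-3.6667)·(-3.6667) + (3.3333)·(3.3333) + (-3.6667)·(-3.6667) + (3.3333)·(3.3333) + (-0.6667)·(-0.6667) + (1.3333)·(1.3333)) / 5 = 51.3333/5 = 10.2667
  S = [[6, 2.8],
 [2.8, 10.2667]].

Step 3 — invert S. det(S) = 6·10.2667 - (2.8)² = 53.76.
  S^{-1} = (1/det) · [[d, -b], [-b, a]] = [[0.191, -0.0521],
 [-0.0521, 0.1116]].

Step 4 — quadratic form (x̄ - mu_0)^T · S^{-1} · (x̄ - mu_0):
  S^{-1} · (x̄ - mu_0) = (-0.625, 0.625),
  (x̄ - mu_0)^T · [...] = (-2)·(-0.625) + (4.6667)·(0.625) = 4.1667.

Step 5 — scale by n: T² = 6 · 4.1667 = 25.

T² ≈ 25


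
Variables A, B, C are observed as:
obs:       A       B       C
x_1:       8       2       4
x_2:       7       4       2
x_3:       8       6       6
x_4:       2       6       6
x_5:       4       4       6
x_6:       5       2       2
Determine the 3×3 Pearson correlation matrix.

Step 1 — column means:
  mean(A) = (8 + 7 + 8 + 2 + 4 + 5) / 6 = 34/6 = 5.6667
  mean(B) = (2 + 4 + 6 + 6 + 4 + 2) / 6 = 24/6 = 4
  mean(C) = (4 + 2 + 6 + 6 + 6 + 2) / 6 = 26/6 = 4.3333

Step 2 — sample variances and covariances s[i,j] = (1/(n-1)) · Σ_k (x_{k,i} - mean_i) · (x_{k,j} - mean_j), with n-1 = 5:
  s[A,A] = ((2.3333)·(2.3333) + (1.3333)·(1.3333) + (2.3333)·(2.3333) + (-3.6667)·(-3.6667) + (-1.6667)·(-1.6667) + (-0.6667)·(-0.6667)) / 5 = 29.3333/5 = 5.8667
  s[A,B] = ((2.3333)·(-2) + (1.3333)·(0) + (2.3333)·(2) + (-3.6667)·(2) + (-1.6667)·(0) + (-0.6667)·(-2)) / 5 = -6/5 = -1.2
  s[A,C] = ((2.3333)·(-0.3333) + (1.3333)·(-2.3333) + (2.3333)·(1.6667) + (-3.6667)·(1.6667) + (-1.6667)·(1.6667) + (-0.6667)·(-2.3333)) / 5 = -7.3333/5 = -1.4667
  s[B,B] = ((-2)·(-2) + (0)·(0) + (2)·(2) + (2)·(2) + (0)·(0) + (-2)·(-2)) / 5 = 16/5 = 3.2
  s[B,C] = ((-2)·(-0.3333) + (0)·(-2.3333) + (2)·(1.6667) + (2)·(1.6667) + (0)·(1.6667) + (-2)·(-2.3333)) / 5 = 12/5 = 2.4
  s[C,C] = ((-0.3333)·(-0.3333) + (-2.3333)·(-2.3333) + (1.6667)·(1.6667) + (1.6667)·(1.6667) + (1.6667)·(1.6667) + (-2.3333)·(-2.3333)) / 5 = 19.3333/5 = 3.8667
  Sample standard deviations s_i = √(s[i,i]):
  s(A) = √(5.8667) = 2.4221
  s(B) = √(3.2) = 1.7889
  s(C) = √(3.8667) = 1.9664

Step 3 — r_{ij} = s_{ij} / (s_i · s_j):
  r[A,A] = 1 (diagonal).
  r[A,B] = -1.2 / (2.4221 · 1.7889) = -1.2 / 4.3328 = -0.277
  r[A,C] = -1.4667 / (2.4221 · 1.9664) = -1.4667 / 4.7628 = -0.3079
  r[B,B] = 1 (diagonal).
  r[B,C] = 2.4 / (1.7889 · 1.9664) = 2.4 / 3.5176 = 0.6823
  r[C,C] = 1 (diagonal).

R is symmetric with unit diagonal. Assembling:

R = [[1, -0.277, -0.3079],
 [-0.277, 1, 0.6823],
 [-0.3079, 0.6823, 1]]


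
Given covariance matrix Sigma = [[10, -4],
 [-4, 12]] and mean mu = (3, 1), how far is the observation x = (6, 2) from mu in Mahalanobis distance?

Step 1 — centre the observation: (x - mu) = (3, 1).

Step 2 — invert Sigma. det(Sigma) = 10·12 - (-4)² = 104.
  Sigma^{-1} = (1/det) · [[d, -b], [-b, a]] = [[0.1154, 0.0385],
 [0.0385, 0.0962]].

Step 3 — form the quadratic (x - mu)^T · Sigma^{-1} · (x - mu):
  Sigma^{-1} · (x - mu) = (0.3846, 0.2115).
  (x - mu)^T · [Sigma^{-1} · (x - mu)] = (3)·(0.3846) + (1)·(0.2115) = 1.3654.

Step 4 — take square root: d = √(1.3654) ≈ 1.1685.

d(x, mu) = √(1.3654) ≈ 1.1685


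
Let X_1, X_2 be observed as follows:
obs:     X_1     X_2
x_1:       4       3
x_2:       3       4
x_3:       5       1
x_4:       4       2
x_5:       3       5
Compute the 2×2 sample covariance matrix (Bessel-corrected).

Step 1 — column means:
  mean(X_1) = (4 + 3 + 5 + 4 + 3) / 5 = 19/5 = 3.8
  mean(X_2) = (3 + 4 + 1 + 2 + 5) / 5 = 15/5 = 3

Step 2 — sample covariance S[i,j] = (1/(n-1)) · Σ_k (x_{k,i} - mean_i) · (x_{k,j} - mean_j), with n-1 = 4.
  S[X_1,X_1] = ((0.2)·(0.2) + (-0.8)·(-0.8) + (1.2)·(1.2) + (0.2)·(0.2) + (-0.8)·(-0.8)) / 4 = 2.8/4 = 0.7
  S[X_1,X_2] = ((0.2)·(0) + (-0.8)·(1) + (1.2)·(-2) + (0.2)·(-1) + (-0.8)·(2)) / 4 = -5/4 = -1.25
  S[X_2,X_2] = ((0)·(0) + (1)·(1) + (-2)·(-2) + (-1)·(-1) + (2)·(2)) / 4 = 10/4 = 2.5

S is symmetric (S[j,i] = S[i,j]). Assembling:

S = [[0.7, -1.25],
 [-1.25, 2.5]]


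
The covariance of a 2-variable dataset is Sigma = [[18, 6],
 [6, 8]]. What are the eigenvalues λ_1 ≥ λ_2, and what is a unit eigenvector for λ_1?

Step 1 — characteristic polynomial of 2×2 Sigma:
  det(Sigma - λI) = λ² - trace · λ + det = 0.
  trace = 18 + 8 = 26, det = 18·8 - (6)² = 108.
Step 2 — discriminant:
  Δ = trace² - 4·det = 676 - 432 = 244.
Step 3 — eigenvalues:
  λ = (trace ± √Δ)/2 = (26 ± 15.6205)/2,
  λ_1 = 20.8102,  λ_2 = 5.1898.

Step 4 — unit eigenvector for λ_1: solve (Sigma - λ_1 I)v = 0. First row:
  (18 - 20.8102)·v_x + (6)·v_y = 0, i.e. (-2.8102)·v_x + (6)·v_y = 0,
  so v ∝ (b, λ_1 - a) = (6, 2.8102) = u.
  ||u|| = √((6)² + (2.8102)²) = √(43.8975) ≈ 6.6255,
  v_1 = u/||u|| ≈ (0.9056, 0.4242) (||v_1|| = 1).

λ_1 = 20.8102,  λ_2 = 5.1898;  v_1 ≈ (0.9056, 0.4242)


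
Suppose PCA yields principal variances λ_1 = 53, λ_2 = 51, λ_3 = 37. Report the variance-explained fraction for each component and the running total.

Step 1 — total variance = trace(Sigma) = Σ λ_i = 53 + 51 + 37 = 141.

Step 2 — fraction explained by component i = λ_i / Σ λ:
  PC1: 53/141 = 0.3759
  PC2: 51/141 = 0.3617
  PC3: 37/141 = 0.2624

Step 3 — cumulative fraction after k components = (λ_1 + ... + λ_k) / Σ λ:
  k = 1: 53/141 = 0.3759
  k = 2: (53 + 51)/141 = 104/141 = 0.7376
  k = 3: (53 + 51 + 37)/141 = 141/141 = 1

Summary (fraction, with percent):

explained: PC1 0.3759 (37.59%), PC2 0.3617 (36.17%), PC3 0.2624 (26.24%);  cumulative: 0.3759, 0.7376, 1


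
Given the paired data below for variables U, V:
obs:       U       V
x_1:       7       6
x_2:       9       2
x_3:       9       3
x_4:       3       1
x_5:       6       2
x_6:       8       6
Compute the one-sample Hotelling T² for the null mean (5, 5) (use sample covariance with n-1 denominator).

Step 1 — sample mean vector:
  mean(U) = (7 + 9 + 9 + 3 + 6 + 8) / 6 = 42/6 = 7
  mean(V) = (6 + 2 + 3 + 1 + 2 + 6) / 6 = 20/6 = 3.3333
  x̄ = (7, 3.3333),  deviation x̄ - mu_0 = (7, 3.3333) - (5, 5) = (2, -1.6667).

Step 2 — sample covariance matrix, S[i,j] = (1/(n-1)) · Σ_k (x_{k,i} - mean_i) · (x_{k,j} - mean_j), divisor n-1 = 5:
  S[U,U] = ((0)·(0) + (2)·(2) + (2)·(2) + (-4)·(-4) + (-1)·(-1) + (1)·(1)) / 5 = 26/5 = 5.2
  S[U,V] = ((0)·(2.6667) + (2)·(-1.3333) + (2)·(-0.3333) + (-4)·(-2.3333) + (-1)·(-1.3333) + (1)·(2.6667)) / 5 = 10/5 = 2
  S[V,V] = ((2.6667)·(2.6667) + (-1.3333)·(-1.3333) + (-0.3333)·(-0.3333) + (-2.3333)·(-2.3333) + (-1.3333)·(-1.3333) + (2.6667)·(2.6667)) / 5 = 23.3333/5 = 4.6667
  S = [[5.2, 2],
 [2, 4.6667]].

Step 3 — invert S. det(S) = 5.2·4.6667 - (2)² = 20.2667.
  S^{-1} = (1/det) · [[d, -b], [-b, a]] = [[0.2303, -0.0987],
 [-0.0987, 0.2566]].

Step 4 — quadratic form (x̄ - mu_0)^T · S^{-1} · (x̄ - mu_0):
  S^{-1} · (x̄ - mu_0) = (0.625, -0.625),
  (x̄ - mu_0)^T · [...] = (2)·(0.625) + (-1.6667)·(-0.625) = 2.2917.

Step 5 — scale by n: T² = 6 · 2.2917 = 13.75.

T² ≈ 13.75


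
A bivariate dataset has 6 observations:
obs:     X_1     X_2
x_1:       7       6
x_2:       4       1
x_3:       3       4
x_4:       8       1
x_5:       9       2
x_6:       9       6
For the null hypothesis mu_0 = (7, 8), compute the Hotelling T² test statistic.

Step 1 — sample mean vector:
  mean(X_1) = (7 + 4 + 3 + 8 + 9 + 9) / 6 = 40/6 = 6.6667
  mean(X_2) = (6 + 1 + 4 + 1 + 2 + 6) / 6 = 20/6 = 3.3333
  x̄ = (6.6667, 3.3333),  deviation x̄ - mu_0 = (6.6667, 3.3333) - (7, 8) = (-0.3333, -4.6667).

Step 2 — sample covariance matrix, S[i,j] = (1/(n-1)) · Σ_k (x_{k,i} - mean_i) · (x_{k,j} - mean_j), divisor n-1 = 5:
  S[X_1,X_1] = ((0.3333)·(0.3333) + (-2.6667)·(-2.6667) + (-3.6667)·(-3.6667) + (1.3333)·(1.3333) + (2.3333)·(2.3333) + (2.3333)·(2.3333)) / 5 = 33.3333/5 = 6.6667
  S[X_1,X_2] = ((0.3333)·(2.6667) + (-2.6667)·(-2.3333) + (-3.6667)·(0.6667) + (1.3333)·(-2.3333) + (2.3333)·(-1.3333) + (2.3333)·(2.6667)) / 5 = 4.6667/5 = 0.9333
  S[X_2,X_2] = ((2.6667)·(2.6667) + (-2.3333)·(-2.3333) + (0.6667)·(0.6667) + (-2.3333)·(-2.3333) + (-1.3333)·(-1.3333) + (2.6667)·(2.6667)) / 5 = 27.3333/5 = 5.4667
  S = [[6.6667, 0.9333],
 [0.9333, 5.4667]].

Step 3 — invert S. det(S) = 6.6667·5.4667 - (0.9333)² = 35.5733.
  S^{-1} = (1/det) · [[d, -b], [-b, a]] = [[0.1537, -0.0262],
 [-0.0262, 0.1874]].

Step 4 — quadratic form (x̄ - mu_0)^T · S^{-1} · (x̄ - mu_0):
  S^{-1} · (x̄ - mu_0) = (0.0712, -0.8658),
  (x̄ - mu_0)^T · [...] = (-0.3333)·(0.0712) + (-4.6667)·(-0.8658) = 4.0167.

Step 5 — scale by n: T² = 6 · 4.0167 = 24.1004.

T² ≈ 24.1004


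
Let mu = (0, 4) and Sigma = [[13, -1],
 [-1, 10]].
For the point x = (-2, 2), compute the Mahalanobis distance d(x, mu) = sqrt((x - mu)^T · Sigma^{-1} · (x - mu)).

Step 1 — centre the observation: (x - mu) = (-2, -2).

Step 2 — invert Sigma. det(Sigma) = 13·10 - (-1)² = 129.
  Sigma^{-1} = (1/det) · [[d, -b], [-b, a]] = [[0.0775, 0.0078],
 [0.0078, 0.1008]].

Step 3 — form the quadratic (x - mu)^T · Sigma^{-1} · (x - mu):
  Sigma^{-1} · (x - mu) = (-0.1705, -0.2171).
  (x - mu)^T · [Sigma^{-1} · (x - mu)] = (-2)·(-0.1705) + (-2)·(-0.2171) = 0.7752.

Step 4 — take square root: d = √(0.7752) ≈ 0.8805.

d(x, mu) = √(0.7752) ≈ 0.8805


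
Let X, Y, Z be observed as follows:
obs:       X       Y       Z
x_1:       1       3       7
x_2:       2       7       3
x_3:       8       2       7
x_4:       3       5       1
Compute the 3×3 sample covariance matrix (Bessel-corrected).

Step 1 — column means:
  mean(X) = (1 + 2 + 8 + 3) / 4 = 14/4 = 3.5
  mean(Y) = (3 + 7 + 2 + 5) / 4 = 17/4 = 4.25
  mean(Z) = (7 + 3 + 7 + 1) / 4 = 18/4 = 4.5

Step 2 — sample covariance S[i,j] = (1/(n-1)) · Σ_k (x_{k,i} - mean_i) · (x_{k,j} - mean_j), with n-1 = 3.
  S[X,X] = ((-2.5)·(-2.5) + (-1.5)·(-1.5) + (4.5)·(4.5) + (-0.5)·(-0.5)) / 3 = 29/3 = 9.6667
  S[X,Y] = ((-2.5)·(-1.25) + (-1.5)·(2.75) + (4.5)·(-2.25) + (-0.5)·(0.75)) / 3 = -11.5/3 = -3.8333
  S[X,Z] = ((-2.5)·(2.5) + (-1.5)·(-1.5) + (4.5)·(2.5) + (-0.5)·(-3.5)) / 3 = 9/3 = 3
  S[Y,Y] = ((-1.25)·(-1.25) + (2.75)·(2.75) + (-2.25)·(-2.25) + (0.75)·(0.75)) / 3 = 14.75/3 = 4.9167
  S[Y,Z] = ((-1.25)·(2.5) + (2.75)·(-1.5) + (-2.25)·(2.5) + (0.75)·(-3.5)) / 3 = -15.5/3 = -5.1667
  S[Z,Z] = ((2.5)·(2.5) + (-1.5)·(-1.5) + (2.5)·(2.5) + (-3.5)·(-3.5)) / 3 = 27/3 = 9

S is symmetric (S[j,i] = S[i,j]). Assembling:

S = [[9.6667, -3.8333, 3],
 [-3.8333, 4.9167, -5.1667],
 [3, -5.1667, 9]]


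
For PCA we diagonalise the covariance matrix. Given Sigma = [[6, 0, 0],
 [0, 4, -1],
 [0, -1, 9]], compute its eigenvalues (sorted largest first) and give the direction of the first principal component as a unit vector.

Step 1 — characteristic polynomial p(λ) = det(λI - Sigma) = λ³ - tr·λ² + c_1·λ - det, where tr = trace, c_1 = sum of the principal 2×2 minors, det = det(Sigma):
  tr = 6 + 4 + 9 = 19,
  c_1 = (6·4 - (0)²) + (6·9 - (0)²) + (4·9 - (-1)²) = 24 + 54 + 35 = 113,
  det = 6·(4·9 - (-1)²) - (0)·((0)·9 - (-1)·(0)) + (0)·((0)·(-1) - 4·(0)) = 6·(35) - (0)·(0) + (0)·(0) = 210.
  So p(λ) = λ³ - 19λ² + 113λ - 210.
Step 2 — look for an integer root (rational root theorem: any rational root is an integer divisor of 210). Testing λ = 6:
  p(6) = 216 - 684 + 678 - 210 = 0  ✓
  Dividing out (λ - 6): p(λ) = (λ - 6)(λ² - 13λ + 35).
Step 3 — remaining eigenvalues from the quadratic λ² - 13λ + 35 = 0:
  Δ = 13² - 4·35 = 169 - 140 = 29,  λ = (13 ± √29)/2 = (13 ± 5.3852)/2 ≈ 9.1926 or 3.8074.
  Sorted: λ_1 = 9.1926,  λ_2 = 6,  λ_3 = 3.8074  (check: sum = 19 = tr ✓).

Step 4 — unit eigenvector for λ_1 ≈ 9.1926: v spans the null space of (Sigma - λ_1 I), whose rows are
  r_1 = (-3.1926, 0, 0),  r_2 = (0, -5.1926, -1),  r_3 = (0, -1, -0.1926).
  v is orthogonal to every row, so take v ∝ r_1 × r_2 = ((0)·(-1) - (0)·(-5.1926), (0)·(0) - (-3.1926)·(-1), (-3.1926)·(-5.1926) - (0)·(0)) ≈ (0, -3.1926, 16.5777).
  Rescale (multiply by -1 so the first nonzero entry is positive): u = (0, 3.1926, -16.5777).
  ||u|| = √((0)² + (3.1926)² + (-16.5777)²) = √(285.0143) ≈ 16.8824,  v_1 = u/||u|| ≈ (0, 0.1891, -0.982) (||v_1|| = 1).

λ_1 = 9.1926,  λ_2 = 6,  λ_3 = 3.8074;  v_1 ≈ (0, 0.1891, -0.982)
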